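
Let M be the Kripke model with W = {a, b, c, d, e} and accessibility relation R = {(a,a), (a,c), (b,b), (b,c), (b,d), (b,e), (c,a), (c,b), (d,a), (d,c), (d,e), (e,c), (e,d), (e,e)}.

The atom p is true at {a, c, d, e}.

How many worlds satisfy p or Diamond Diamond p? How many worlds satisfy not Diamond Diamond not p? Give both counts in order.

5 and 0

For p or Diamond Diamond p:
a: p is T, Diamond Diamond p is T. ✓
b: p is F, Diamond Diamond p is T. ✓
c: p is T, Diamond Diamond p is T. ✓
d: p is T, Diamond Diamond p is T. ✓
e: p is T, Diamond Diamond p is T. ✓
— 5 worlds.
For not Diamond Diamond not p:
a: Diamond Diamond not p is T. ✗
b: Diamond Diamond not p is T. ✗
c: Diamond Diamond not p is T. ✗
d: Diamond Diamond not p is T. ✗
e: Diamond Diamond not p is T. ✗
— 0 worlds.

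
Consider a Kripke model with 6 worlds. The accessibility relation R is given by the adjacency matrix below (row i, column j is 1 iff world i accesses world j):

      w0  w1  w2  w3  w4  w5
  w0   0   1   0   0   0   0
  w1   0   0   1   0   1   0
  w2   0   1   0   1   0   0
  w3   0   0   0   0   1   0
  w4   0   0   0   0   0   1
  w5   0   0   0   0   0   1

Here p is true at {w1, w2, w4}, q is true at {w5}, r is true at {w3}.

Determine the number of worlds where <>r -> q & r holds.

w0: <>r is F, q & r is F. ✓
w1: <>r is F, q & r is F. ✓
w2: <>r is T, q & r is F. ✗
w3: <>r is F, q & r is F. ✓
w4: <>r is F, q & r is F. ✓
w5: <>r is F, q & r is F. ✓
Satisfying worlds: {w0, w1, w3, w4, w5}.

5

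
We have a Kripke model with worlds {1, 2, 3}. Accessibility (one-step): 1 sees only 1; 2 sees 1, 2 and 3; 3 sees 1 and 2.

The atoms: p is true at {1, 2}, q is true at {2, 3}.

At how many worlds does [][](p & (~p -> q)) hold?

1: successors {1}; [](p & (~p -> q)) there: 1:T. ✓
2: successors {1, 2, 3}; [](p & (~p -> q)) there: 1:T, 2:F, 3:T. ✗
3: successors {1, 2}; [](p & (~p -> q)) there: 1:T, 2:F. ✗
Satisfying worlds: {1}.

1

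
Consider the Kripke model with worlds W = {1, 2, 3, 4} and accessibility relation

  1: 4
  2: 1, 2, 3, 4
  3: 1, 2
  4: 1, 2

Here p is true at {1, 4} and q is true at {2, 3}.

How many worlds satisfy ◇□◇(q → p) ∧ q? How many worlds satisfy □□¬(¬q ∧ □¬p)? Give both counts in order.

For ◇□◇(q → p) ∧ q:
1: ◇□◇(q → p) is T, q is F. ✗
2: ◇□◇(q → p) is T, q is T. ✓
3: ◇□◇(q → p) is T, q is T. ✓
4: ◇□◇(q → p) is T, q is F. ✗
— 2 worlds.
For □□¬(¬q ∧ □¬p):
1: successors {4}; □¬(¬q ∧ □¬p) there: 4:T. ✓
2: successors {1, 2, 3, 4}; □¬(¬q ∧ □¬p) there: 1:T, 2:T, 3:T, 4:T. ✓
3: successors {1, 2}; □¬(¬q ∧ □¬p) there: 1:T, 2:T. ✓
4: successors {1, 2}; □¬(¬q ∧ □¬p) there: 1:T, 2:T. ✓
— 4 worlds.

2 and 4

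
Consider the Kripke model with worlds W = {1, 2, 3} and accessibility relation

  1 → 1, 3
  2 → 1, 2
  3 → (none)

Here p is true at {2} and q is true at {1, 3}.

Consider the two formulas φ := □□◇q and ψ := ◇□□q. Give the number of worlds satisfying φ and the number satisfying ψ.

1 and 2

For □□◇q:
1: successors {1, 3}; □◇q there: 1:F, 3:T. ✗
2: successors {1, 2}; □◇q there: 1:F, 2:T. ✗
3: no successors, so □□◇q holds vacuously. ✓
— 1 world.
For ◇□□q:
1: successors {1, 3}; □□q there: 1:T, 3:T. ✓
2: successors {1, 2}; □□q there: 1:T, 2:F. ✓
3: no successors, so ◇□□q fails. ✗
— 2 worlds.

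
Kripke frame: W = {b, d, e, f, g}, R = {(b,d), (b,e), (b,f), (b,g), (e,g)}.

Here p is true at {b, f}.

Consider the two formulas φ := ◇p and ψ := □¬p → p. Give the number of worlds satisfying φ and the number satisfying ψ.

For ◇p:
b: successors {d, e, f, g}; p there: d:F, e:F, f:T, g:F. ✓
d: no successors, so ◇p fails. ✗
e: successors {g}; p there: g:F. ✗
f: no successors, so ◇p fails. ✗
g: no successors, so ◇p fails. ✗
— 1 world.
For □¬p → p:
b: □¬p is F, p is T. ✓
d: □¬p is T, p is F. ✗
e: □¬p is T, p is F. ✗
f: □¬p is T, p is T. ✓
g: □¬p is T, p is F. ✗
— 2 worlds.

1 and 2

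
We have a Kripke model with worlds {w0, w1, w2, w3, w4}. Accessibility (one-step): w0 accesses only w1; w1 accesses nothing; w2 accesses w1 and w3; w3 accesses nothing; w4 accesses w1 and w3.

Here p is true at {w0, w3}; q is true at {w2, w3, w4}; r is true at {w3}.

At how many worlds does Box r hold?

2

w0: successors {w1}; r there: w1:F. ✗
w1: no successors, so Box r holds vacuously. ✓
w2: successors {w1, w3}; r there: w1:F, w3:T. ✗
w3: no successors, so Box r holds vacuously. ✓
w4: successors {w1, w3}; r there: w1:F, w3:T. ✗
Satisfying worlds: {w1, w3}.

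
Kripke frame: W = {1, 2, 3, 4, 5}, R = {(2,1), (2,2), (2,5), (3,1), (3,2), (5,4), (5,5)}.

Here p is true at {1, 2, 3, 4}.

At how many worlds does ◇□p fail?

1: no successors, so ◇□p fails. ✗
2: successors {1, 2, 5}; □p there: 1:T, 2:F, 5:F. ✓
3: successors {1, 2}; □p there: 1:T, 2:F. ✓
4: no successors, so ◇□p fails. ✗
5: successors {4, 5}; □p there: 4:T, 5:F. ✓
Satisfying worlds: {2, 3, 5}.
So ◇□p fails at the other 2 worlds.

2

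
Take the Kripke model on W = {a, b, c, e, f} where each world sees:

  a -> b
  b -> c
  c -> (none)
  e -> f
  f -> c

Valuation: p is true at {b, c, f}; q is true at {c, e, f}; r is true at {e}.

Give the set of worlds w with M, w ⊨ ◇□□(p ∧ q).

{a, b, e, f}

a: successors {b}; □□(p ∧ q) there: b:T. ✓
b: successors {c}; □□(p ∧ q) there: c:T. ✓
c: no successors, so ◇□□(p ∧ q) fails. ✗
e: successors {f}; □□(p ∧ q) there: f:T. ✓
f: successors {c}; □□(p ∧ q) there: c:T. ✓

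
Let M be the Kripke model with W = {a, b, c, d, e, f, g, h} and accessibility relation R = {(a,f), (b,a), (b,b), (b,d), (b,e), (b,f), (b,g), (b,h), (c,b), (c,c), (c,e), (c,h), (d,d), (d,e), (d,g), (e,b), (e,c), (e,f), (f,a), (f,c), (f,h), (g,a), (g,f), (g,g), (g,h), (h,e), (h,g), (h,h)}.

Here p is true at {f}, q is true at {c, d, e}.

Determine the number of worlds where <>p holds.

a: successors {f}; p there: f:T. ✓
b: successors {a, b, d, e, f, g, h}; p there: a:F, b:F, d:F, e:F, f:T, g:F, h:F. ✓
c: successors {b, c, e, h}; p there: b:F, c:F, e:F, h:F. ✗
d: successors {d, e, g}; p there: d:F, e:F, g:F. ✗
e: successors {b, c, f}; p there: b:F, c:F, f:T. ✓
f: successors {a, c, h}; p there: a:F, c:F, h:F. ✗
g: successors {a, f, g, h}; p there: a:F, f:T, g:F, h:F. ✓
h: successors {e, g, h}; p there: e:F, g:F, h:F. ✗
Satisfying worlds: {a, b, e, g}.

4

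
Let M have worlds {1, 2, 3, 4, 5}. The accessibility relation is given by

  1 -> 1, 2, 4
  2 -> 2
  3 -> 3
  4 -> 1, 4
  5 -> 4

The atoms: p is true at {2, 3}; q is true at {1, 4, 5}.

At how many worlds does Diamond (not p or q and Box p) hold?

3

1: successors {1, 2, 4}; not p or q and Box p there: 1:T, 2:F, 4:T. ✓
2: successors {2}; not p or q and Box p there: 2:F. ✗
3: successors {3}; not p or q and Box p there: 3:F. ✗
4: successors {1, 4}; not p or q and Box p there: 1:T, 4:T. ✓
5: successors {4}; not p or q and Box p there: 4:T. ✓
Satisfying worlds: {1, 4, 5}.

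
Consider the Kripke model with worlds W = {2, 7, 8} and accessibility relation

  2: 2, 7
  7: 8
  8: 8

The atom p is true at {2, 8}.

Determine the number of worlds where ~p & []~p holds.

2: ~p is F, []~p is F. ✗
7: ~p is T, []~p is F. ✗
8: ~p is F, []~p is F. ✗
Satisfying worlds: ∅.

0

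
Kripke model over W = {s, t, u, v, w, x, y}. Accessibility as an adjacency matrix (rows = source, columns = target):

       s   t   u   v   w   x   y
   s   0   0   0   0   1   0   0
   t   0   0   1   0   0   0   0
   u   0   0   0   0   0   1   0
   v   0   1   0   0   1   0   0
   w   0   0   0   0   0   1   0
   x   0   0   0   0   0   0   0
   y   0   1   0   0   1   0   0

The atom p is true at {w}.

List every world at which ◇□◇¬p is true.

{u, v, w, y}

s: successors {w}; □◇¬p there: w:F. ✗
t: successors {u}; □◇¬p there: u:F. ✗
u: successors {x}; □◇¬p there: x:T. ✓
v: successors {t, w}; □◇¬p there: t:T, w:F. ✓
w: successors {x}; □◇¬p there: x:T. ✓
x: no successors, so ◇□◇¬p fails. ✗
y: successors {t, w}; □◇¬p there: t:T, w:F. ✓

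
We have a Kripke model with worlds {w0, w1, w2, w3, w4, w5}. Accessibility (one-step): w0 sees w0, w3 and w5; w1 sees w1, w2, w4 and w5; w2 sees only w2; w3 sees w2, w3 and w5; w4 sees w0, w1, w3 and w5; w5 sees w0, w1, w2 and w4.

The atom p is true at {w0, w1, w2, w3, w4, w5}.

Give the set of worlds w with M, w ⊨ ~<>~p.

w0: <>~p is F. ✓
w1: <>~p is F. ✓
w2: <>~p is F. ✓
w3: <>~p is F. ✓
w4: <>~p is F. ✓
w5: <>~p is F. ✓

{w0, w1, w2, w3, w4, w5}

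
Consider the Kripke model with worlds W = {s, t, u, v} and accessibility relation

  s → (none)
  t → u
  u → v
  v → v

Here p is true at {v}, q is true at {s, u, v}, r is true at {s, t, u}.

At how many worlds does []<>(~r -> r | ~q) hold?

1

s: no successors, so []<>(~r -> r | ~q) holds vacuously. ✓
t: successors {u}; <>(~r -> r | ~q) there: u:F. ✗
u: successors {v}; <>(~r -> r | ~q) there: v:F. ✗
v: successors {v}; <>(~r -> r | ~q) there: v:F. ✗
Satisfying worlds: {s}.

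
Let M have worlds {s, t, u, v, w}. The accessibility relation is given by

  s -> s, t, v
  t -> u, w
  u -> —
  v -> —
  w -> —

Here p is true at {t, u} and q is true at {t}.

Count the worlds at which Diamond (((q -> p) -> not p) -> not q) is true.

s: successors {s, t, v}; ((q -> p) -> not p) -> not q there: s:T, t:T, v:T. ✓
t: successors {u, w}; ((q -> p) -> not p) -> not q there: u:T, w:T. ✓
u: no successors, so Diamond (((q -> p) -> not p) -> not q) fails. ✗
v: no successors, so Diamond (((q -> p) -> not p) -> not q) fails. ✗
w: no successors, so Diamond (((q -> p) -> not p) -> not q) fails. ✗
Satisfying worlds: {s, t}.

2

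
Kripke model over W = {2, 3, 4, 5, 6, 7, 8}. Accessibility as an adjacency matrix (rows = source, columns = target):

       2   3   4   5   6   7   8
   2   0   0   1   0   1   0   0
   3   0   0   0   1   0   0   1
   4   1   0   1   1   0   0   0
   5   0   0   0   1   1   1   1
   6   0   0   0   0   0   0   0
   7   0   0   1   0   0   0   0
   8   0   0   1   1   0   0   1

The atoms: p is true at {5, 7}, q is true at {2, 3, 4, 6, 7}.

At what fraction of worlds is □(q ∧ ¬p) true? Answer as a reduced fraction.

3/7

2: successors {4, 6}; q ∧ ¬p there: 4:T, 6:T. ✓
3: successors {5, 8}; q ∧ ¬p there: 5:F, 8:F. ✗
4: successors {2, 4, 5}; q ∧ ¬p there: 2:T, 4:T, 5:F. ✗
5: successors {5, 6, 7, 8}; q ∧ ¬p there: 5:F, 6:T, 7:F, 8:F. ✗
6: no successors, so □(q ∧ ¬p) holds vacuously. ✓
7: successors {4}; q ∧ ¬p there: 4:T. ✓
8: successors {4, 5, 8}; q ∧ ¬p there: 4:T, 5:F, 8:F. ✗
That's 3 of 7 worlds, so 3/7.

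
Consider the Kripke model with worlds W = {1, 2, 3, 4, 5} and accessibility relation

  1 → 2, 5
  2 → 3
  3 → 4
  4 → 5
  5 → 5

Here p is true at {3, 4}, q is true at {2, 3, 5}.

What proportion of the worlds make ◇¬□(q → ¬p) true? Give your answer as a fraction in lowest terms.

1/5

1: successors {2, 5}; ¬□(q → ¬p) there: 2:T, 5:F. ✓
2: successors {3}; ¬□(q → ¬p) there: 3:F. ✗
3: successors {4}; ¬□(q → ¬p) there: 4:F. ✗
4: successors {5}; ¬□(q → ¬p) there: 5:F. ✗
5: successors {5}; ¬□(q → ¬p) there: 5:F. ✗
That's 1 of 5 worlds, so 1/5.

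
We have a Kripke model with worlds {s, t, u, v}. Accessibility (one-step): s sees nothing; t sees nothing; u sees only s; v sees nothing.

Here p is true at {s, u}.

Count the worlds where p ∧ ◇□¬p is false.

s: p is T, ◇□¬p is F. ✗
t: p is F, ◇□¬p is F. ✗
u: p is T, ◇□¬p is T. ✓
v: p is F, ◇□¬p is F. ✗
Satisfying worlds: {u}.
So p ∧ ◇□¬p fails at the other 3 worlds.

3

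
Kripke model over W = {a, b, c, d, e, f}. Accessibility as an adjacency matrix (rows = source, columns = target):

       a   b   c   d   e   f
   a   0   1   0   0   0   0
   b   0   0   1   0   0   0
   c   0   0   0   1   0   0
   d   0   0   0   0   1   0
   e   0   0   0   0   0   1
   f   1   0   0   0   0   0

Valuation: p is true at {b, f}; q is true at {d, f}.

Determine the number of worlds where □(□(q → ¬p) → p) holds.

a: successors {b}; □(q → ¬p) → p there: b:T. ✓
b: successors {c}; □(q → ¬p) → p there: c:F. ✗
c: successors {d}; □(q → ¬p) → p there: d:F. ✗
d: successors {e}; □(q → ¬p) → p there: e:T. ✓
e: successors {f}; □(q → ¬p) → p there: f:T. ✓
f: successors {a}; □(q → ¬p) → p there: a:F. ✗
Satisfying worlds: {a, d, e}.

3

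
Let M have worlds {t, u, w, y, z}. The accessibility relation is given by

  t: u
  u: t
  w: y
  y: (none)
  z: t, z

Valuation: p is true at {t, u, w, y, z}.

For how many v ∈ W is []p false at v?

0

t: successors {u}; p there: u:T. ✓
u: successors {t}; p there: t:T. ✓
w: successors {y}; p there: y:T. ✓
y: no successors, so []p holds vacuously. ✓
z: successors {t, z}; p there: t:T, z:T. ✓
Satisfying worlds: {t, u, w, y, z}.
So []p fails at the other 0 worlds.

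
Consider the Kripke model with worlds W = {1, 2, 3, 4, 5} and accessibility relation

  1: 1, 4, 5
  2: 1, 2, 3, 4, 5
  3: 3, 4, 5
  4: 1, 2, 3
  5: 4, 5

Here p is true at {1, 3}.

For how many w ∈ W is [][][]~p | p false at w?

1: [][][]~p is F, p is T. ✓
2: [][][]~p is F, p is F. ✗
3: [][][]~p is F, p is T. ✓
4: [][][]~p is F, p is F. ✗
5: [][][]~p is F, p is F. ✗
Satisfying worlds: {1, 3}.
So [][][]~p | p fails at the other 3 worlds.

3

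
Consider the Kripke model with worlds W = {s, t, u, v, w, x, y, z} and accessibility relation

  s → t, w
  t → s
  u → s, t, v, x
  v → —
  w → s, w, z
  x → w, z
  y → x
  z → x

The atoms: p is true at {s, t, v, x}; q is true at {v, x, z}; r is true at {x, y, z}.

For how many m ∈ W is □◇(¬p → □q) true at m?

7

s: successors {t, w}; ◇(¬p → □q) there: t:T, w:T. ✓
t: successors {s}; ◇(¬p → □q) there: s:T. ✓
u: successors {s, t, v, x}; ◇(¬p → □q) there: s:T, t:T, v:F, x:T. ✗
v: no successors, so □◇(¬p → □q) holds vacuously. ✓
w: successors {s, w, z}; ◇(¬p → □q) there: s:T, w:T, z:T. ✓
x: successors {w, z}; ◇(¬p → □q) there: w:T, z:T. ✓
y: successors {x}; ◇(¬p → □q) there: x:T. ✓
z: successors {x}; ◇(¬p → □q) there: x:T. ✓
Satisfying worlds: {s, t, v, w, x, y, z}.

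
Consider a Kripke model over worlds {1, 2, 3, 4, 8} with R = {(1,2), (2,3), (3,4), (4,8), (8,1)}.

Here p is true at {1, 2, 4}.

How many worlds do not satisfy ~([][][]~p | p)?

4

1: [][][]~p | p is T. ✗
2: [][][]~p | p is T. ✗
3: [][][]~p | p is F. ✓
4: [][][]~p | p is T. ✗
8: [][][]~p | p is T. ✗
Satisfying worlds: {3}.
So ~([][][]~p | p) fails at the other 4 worlds.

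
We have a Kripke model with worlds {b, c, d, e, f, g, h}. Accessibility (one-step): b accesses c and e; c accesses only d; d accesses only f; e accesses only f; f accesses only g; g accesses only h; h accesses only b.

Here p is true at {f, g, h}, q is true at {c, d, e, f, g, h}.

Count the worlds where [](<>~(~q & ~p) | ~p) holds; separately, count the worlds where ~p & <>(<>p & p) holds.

6 and 2

For [](<>~(~q & ~p) | ~p):
b: successors {c, e}; <>~(~q & ~p) | ~p there: c:T, e:T. ✓
c: successors {d}; <>~(~q & ~p) | ~p there: d:T. ✓
d: successors {f}; <>~(~q & ~p) | ~p there: f:T. ✓
e: successors {f}; <>~(~q & ~p) | ~p there: f:T. ✓
f: successors {g}; <>~(~q & ~p) | ~p there: g:T. ✓
g: successors {h}; <>~(~q & ~p) | ~p there: h:F. ✗
h: successors {b}; <>~(~q & ~p) | ~p there: b:T. ✓
— 6 worlds.
For ~p & <>(<>p & p):
b: ~p is T, <>(<>p & p) is F. ✗
c: ~p is T, <>(<>p & p) is F. ✗
d: ~p is T, <>(<>p & p) is T. ✓
e: ~p is T, <>(<>p & p) is T. ✓
f: ~p is F, <>(<>p & p) is T. ✗
g: ~p is F, <>(<>p & p) is F. ✗
h: ~p is F, <>(<>p & p) is F. ✗
— 2 worlds.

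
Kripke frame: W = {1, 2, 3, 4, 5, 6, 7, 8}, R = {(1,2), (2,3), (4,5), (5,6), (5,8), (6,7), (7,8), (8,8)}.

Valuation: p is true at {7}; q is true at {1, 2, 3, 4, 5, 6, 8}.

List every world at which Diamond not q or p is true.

{6, 7}

1: Diamond not q is F, p is F. ✗
2: Diamond not q is F, p is F. ✗
3: Diamond not q is F, p is F. ✗
4: Diamond not q is F, p is F. ✗
5: Diamond not q is F, p is F. ✗
6: Diamond not q is T, p is F. ✓
7: Diamond not q is F, p is T. ✓
8: Diamond not q is F, p is F. ✗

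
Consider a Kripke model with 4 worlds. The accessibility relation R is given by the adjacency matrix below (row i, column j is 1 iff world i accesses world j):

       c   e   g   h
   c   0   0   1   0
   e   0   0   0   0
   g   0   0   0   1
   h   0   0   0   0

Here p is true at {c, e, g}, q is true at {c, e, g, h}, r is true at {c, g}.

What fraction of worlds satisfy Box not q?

c: successors {g}; not q there: g:F. ✗
e: no successors, so Box not q holds vacuously. ✓
g: successors {h}; not q there: h:F. ✗
h: no successors, so Box not q holds vacuously. ✓
That's 2 of 4 worlds, so 2/4 = 1/2.

1/2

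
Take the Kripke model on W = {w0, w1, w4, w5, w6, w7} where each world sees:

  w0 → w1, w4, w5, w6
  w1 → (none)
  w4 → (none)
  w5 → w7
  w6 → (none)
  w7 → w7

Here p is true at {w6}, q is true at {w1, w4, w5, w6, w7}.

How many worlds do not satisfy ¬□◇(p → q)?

5

w0: □◇(p → q) is F. ✓
w1: □◇(p → q) is T. ✗
w4: □◇(p → q) is T. ✗
w5: □◇(p → q) is T. ✗
w6: □◇(p → q) is T. ✗
w7: □◇(p → q) is T. ✗
Satisfying worlds: {w0}.
So ¬□◇(p → q) fails at the other 5 worlds.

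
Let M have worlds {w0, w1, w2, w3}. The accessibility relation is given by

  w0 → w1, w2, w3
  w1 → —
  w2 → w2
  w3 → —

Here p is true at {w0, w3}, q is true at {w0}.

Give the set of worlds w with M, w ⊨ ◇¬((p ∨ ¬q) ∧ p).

{w0, w2}

w0: successors {w1, w2, w3}; ¬((p ∨ ¬q) ∧ p) there: w1:T, w2:T, w3:F. ✓
w1: no successors, so ◇¬((p ∨ ¬q) ∧ p) fails. ✗
w2: successors {w2}; ¬((p ∨ ¬q) ∧ p) there: w2:T. ✓
w3: no successors, so ◇¬((p ∨ ¬q) ∧ p) fails. ✗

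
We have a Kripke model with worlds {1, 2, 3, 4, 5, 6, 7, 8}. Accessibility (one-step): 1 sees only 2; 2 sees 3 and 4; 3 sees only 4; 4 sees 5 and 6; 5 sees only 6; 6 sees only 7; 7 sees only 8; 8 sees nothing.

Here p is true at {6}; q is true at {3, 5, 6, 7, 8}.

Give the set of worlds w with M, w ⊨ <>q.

1: successors {2}; q there: 2:F. ✗
2: successors {3, 4}; q there: 3:T, 4:F. ✓
3: successors {4}; q there: 4:F. ✗
4: successors {5, 6}; q there: 5:T, 6:T. ✓
5: successors {6}; q there: 6:T. ✓
6: successors {7}; q there: 7:T. ✓
7: successors {8}; q there: 8:T. ✓
8: no successors, so <>q fails. ✗

{2, 4, 5, 6, 7}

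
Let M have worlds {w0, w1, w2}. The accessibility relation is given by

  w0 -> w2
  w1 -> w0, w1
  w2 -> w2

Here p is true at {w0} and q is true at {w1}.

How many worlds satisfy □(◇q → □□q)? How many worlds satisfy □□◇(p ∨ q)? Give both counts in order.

For □(◇q → □□q):
w0: successors {w2}; ◇q → □□q there: w2:T. ✓
w1: successors {w0, w1}; ◇q → □□q there: w0:T, w1:F. ✗
w2: successors {w2}; ◇q → □□q there: w2:T. ✓
— 2 worlds.
For □□◇(p ∨ q):
w0: successors {w2}; □◇(p ∨ q) there: w2:F. ✗
w1: successors {w0, w1}; □◇(p ∨ q) there: w0:F, w1:F. ✗
w2: successors {w2}; □◇(p ∨ q) there: w2:F. ✗
— 0 worlds.

2 and 0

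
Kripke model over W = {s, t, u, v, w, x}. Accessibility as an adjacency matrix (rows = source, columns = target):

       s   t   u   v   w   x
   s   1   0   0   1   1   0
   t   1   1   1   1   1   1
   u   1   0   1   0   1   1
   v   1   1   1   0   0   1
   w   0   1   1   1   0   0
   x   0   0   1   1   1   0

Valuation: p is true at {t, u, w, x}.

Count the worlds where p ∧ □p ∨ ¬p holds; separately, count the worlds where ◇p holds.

2 and 6

For p ∧ □p ∨ ¬p:
s: p ∧ □p is F, ¬p is T. ✓
t: p ∧ □p is F, ¬p is F. ✗
u: p ∧ □p is F, ¬p is F. ✗
v: p ∧ □p is F, ¬p is T. ✓
w: p ∧ □p is F, ¬p is F. ✗
x: p ∧ □p is F, ¬p is F. ✗
— 2 worlds.
For ◇p:
s: successors {s, v, w}; p there: s:F, v:F, w:T. ✓
t: successors {s, t, u, v, w, x}; p there: s:F, t:T, u:T, v:F, w:T, x:T. ✓
u: successors {s, u, w, x}; p there: s:F, u:T, w:T, x:T. ✓
v: successors {s, t, u, x}; p there: s:F, t:T, u:T, x:T. ✓
w: successors {t, u, v}; p there: t:T, u:T, v:F. ✓
x: successors {u, v, w}; p there: u:T, v:F, w:T. ✓
— 6 worlds.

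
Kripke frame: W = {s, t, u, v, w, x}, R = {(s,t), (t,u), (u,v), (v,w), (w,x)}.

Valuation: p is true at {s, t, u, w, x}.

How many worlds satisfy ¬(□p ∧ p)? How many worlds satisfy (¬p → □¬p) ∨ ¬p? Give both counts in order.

2 and 6

For ¬(□p ∧ p):
s: □p ∧ p is T. ✗
t: □p ∧ p is T. ✗
u: □p ∧ p is F. ✓
v: □p ∧ p is F. ✓
w: □p ∧ p is T. ✗
x: □p ∧ p is T. ✗
— 2 worlds.
For (¬p → □¬p) ∨ ¬p:
s: ¬p → □¬p is T, ¬p is F. ✓
t: ¬p → □¬p is T, ¬p is F. ✓
u: ¬p → □¬p is T, ¬p is F. ✓
v: ¬p → □¬p is F, ¬p is T. ✓
w: ¬p → □¬p is T, ¬p is F. ✓
x: ¬p → □¬p is T, ¬p is F. ✓
— 6 worlds.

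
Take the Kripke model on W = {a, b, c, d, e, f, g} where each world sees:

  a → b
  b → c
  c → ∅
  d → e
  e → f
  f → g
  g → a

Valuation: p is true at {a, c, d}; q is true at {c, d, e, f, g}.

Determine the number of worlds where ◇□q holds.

4

a: successors {b}; □q there: b:T. ✓
b: successors {c}; □q there: c:T. ✓
c: no successors, so ◇□q fails. ✗
d: successors {e}; □q there: e:T. ✓
e: successors {f}; □q there: f:T. ✓
f: successors {g}; □q there: g:F. ✗
g: successors {a}; □q there: a:F. ✗
Satisfying worlds: {a, b, d, e}.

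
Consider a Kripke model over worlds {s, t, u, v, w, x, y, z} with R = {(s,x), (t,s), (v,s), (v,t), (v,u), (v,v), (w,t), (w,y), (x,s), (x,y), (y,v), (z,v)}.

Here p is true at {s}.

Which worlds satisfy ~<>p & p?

s: ~<>p is T, p is T. ✓
t: ~<>p is F, p is F. ✗
u: ~<>p is T, p is F. ✗
v: ~<>p is F, p is F. ✗
w: ~<>p is T, p is F. ✗
x: ~<>p is F, p is F. ✗
y: ~<>p is T, p is F. ✗
z: ~<>p is T, p is F. ✗

{s}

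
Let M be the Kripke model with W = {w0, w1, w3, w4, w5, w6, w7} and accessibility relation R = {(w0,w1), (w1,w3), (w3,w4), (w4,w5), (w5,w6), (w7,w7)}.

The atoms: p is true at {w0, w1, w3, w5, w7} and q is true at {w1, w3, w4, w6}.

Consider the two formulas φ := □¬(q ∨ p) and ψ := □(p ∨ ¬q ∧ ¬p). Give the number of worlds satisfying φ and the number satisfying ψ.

1 and 5

For □¬(q ∨ p):
w0: successors {w1}; ¬(q ∨ p) there: w1:F. ✗
w1: successors {w3}; ¬(q ∨ p) there: w3:F. ✗
w3: successors {w4}; ¬(q ∨ p) there: w4:F. ✗
w4: successors {w5}; ¬(q ∨ p) there: w5:F. ✗
w5: successors {w6}; ¬(q ∨ p) there: w6:F. ✗
w6: no successors, so □¬(q ∨ p) holds vacuously. ✓
w7: successors {w7}; ¬(q ∨ p) there: w7:F. ✗
— 1 world.
For □(p ∨ ¬q ∧ ¬p):
w0: successors {w1}; p ∨ ¬q ∧ ¬p there: w1:T. ✓
w1: successors {w3}; p ∨ ¬q ∧ ¬p there: w3:T. ✓
w3: successors {w4}; p ∨ ¬q ∧ ¬p there: w4:F. ✗
w4: successors {w5}; p ∨ ¬q ∧ ¬p there: w5:T. ✓
w5: successors {w6}; p ∨ ¬q ∧ ¬p there: w6:F. ✗
w6: no successors, so □(p ∨ ¬q ∧ ¬p) holds vacuously. ✓
w7: successors {w7}; p ∨ ¬q ∧ ¬p there: w7:T. ✓
— 5 worlds.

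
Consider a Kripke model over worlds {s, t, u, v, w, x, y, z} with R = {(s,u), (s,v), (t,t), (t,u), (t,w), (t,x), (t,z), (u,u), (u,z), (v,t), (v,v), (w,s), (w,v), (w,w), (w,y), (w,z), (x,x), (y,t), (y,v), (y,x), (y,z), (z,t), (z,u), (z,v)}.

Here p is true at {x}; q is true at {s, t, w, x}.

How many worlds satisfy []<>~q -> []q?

s: []<>~q is T, []q is F. ✗
t: []<>~q is F, []q is F. ✓
u: []<>~q is T, []q is F. ✗
v: []<>~q is T, []q is F. ✗
w: []<>~q is T, []q is F. ✗
x: []<>~q is F, []q is T. ✓
y: []<>~q is F, []q is F. ✓
z: []<>~q is T, []q is F. ✗
Satisfying worlds: {t, x, y}.

3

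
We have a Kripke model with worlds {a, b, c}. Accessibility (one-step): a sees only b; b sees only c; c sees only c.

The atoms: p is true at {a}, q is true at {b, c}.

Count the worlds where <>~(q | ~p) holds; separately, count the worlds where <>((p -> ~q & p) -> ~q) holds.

0 and 0

For <>~(q | ~p):
a: successors {b}; ~(q | ~p) there: b:F. ✗
b: successors {c}; ~(q | ~p) there: c:F. ✗
c: successors {c}; ~(q | ~p) there: c:F. ✗
— 0 worlds.
For <>((p -> ~q & p) -> ~q):
a: successors {b}; (p -> ~q & p) -> ~q there: b:F. ✗
b: successors {c}; (p -> ~q & p) -> ~q there: c:F. ✗
c: successors {c}; (p -> ~q & p) -> ~q there: c:F. ✗
— 0 worlds.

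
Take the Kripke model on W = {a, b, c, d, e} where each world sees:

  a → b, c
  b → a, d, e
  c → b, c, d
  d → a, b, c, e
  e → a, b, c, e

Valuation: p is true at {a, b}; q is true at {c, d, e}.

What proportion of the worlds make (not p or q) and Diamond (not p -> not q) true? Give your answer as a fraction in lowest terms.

3/5

a: not p or q is F, Diamond (not p -> not q) is T. ✗
b: not p or q is F, Diamond (not p -> not q) is T. ✗
c: not p or q is T, Diamond (not p -> not q) is T. ✓
d: not p or q is T, Diamond (not p -> not q) is T. ✓
e: not p or q is T, Diamond (not p -> not q) is T. ✓
That's 3 of 5 worlds, so 3/5.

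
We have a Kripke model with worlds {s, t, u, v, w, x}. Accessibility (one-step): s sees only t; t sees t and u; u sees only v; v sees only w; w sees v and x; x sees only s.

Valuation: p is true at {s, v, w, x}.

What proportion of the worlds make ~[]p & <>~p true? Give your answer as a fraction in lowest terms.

s: ~[]p is T, <>~p is T. ✓
t: ~[]p is T, <>~p is T. ✓
u: ~[]p is F, <>~p is F. ✗
v: ~[]p is F, <>~p is F. ✗
w: ~[]p is F, <>~p is F. ✗
x: ~[]p is F, <>~p is F. ✗
That's 2 of 6 worlds, so 2/6 = 1/3.

1/3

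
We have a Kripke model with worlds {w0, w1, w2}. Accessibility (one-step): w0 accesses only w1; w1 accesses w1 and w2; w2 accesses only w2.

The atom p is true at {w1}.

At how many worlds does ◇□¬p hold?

w0: successors {w1}; □¬p there: w1:F. ✗
w1: successors {w1, w2}; □¬p there: w1:F, w2:T. ✓
w2: successors {w2}; □¬p there: w2:T. ✓
Satisfying worlds: {w1, w2}.

2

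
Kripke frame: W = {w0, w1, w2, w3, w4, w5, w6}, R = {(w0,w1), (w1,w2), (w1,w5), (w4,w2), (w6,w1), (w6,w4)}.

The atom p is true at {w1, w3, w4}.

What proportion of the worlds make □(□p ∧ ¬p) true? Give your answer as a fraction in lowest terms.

w0: successors {w1}; □p ∧ ¬p there: w1:F. ✗
w1: successors {w2, w5}; □p ∧ ¬p there: w2:T, w5:T. ✓
w2: no successors, so □(□p ∧ ¬p) holds vacuously. ✓
w3: no successors, so □(□p ∧ ¬p) holds vacuously. ✓
w4: successors {w2}; □p ∧ ¬p there: w2:T. ✓
w5: no successors, so □(□p ∧ ¬p) holds vacuously. ✓
w6: successors {w1, w4}; □p ∧ ¬p there: w1:F, w4:F. ✗
That's 5 of 7 worlds, so 5/7.

5/7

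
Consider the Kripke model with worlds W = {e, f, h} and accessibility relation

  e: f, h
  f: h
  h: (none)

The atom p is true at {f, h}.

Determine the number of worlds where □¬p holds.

1

e: successors {f, h}; ¬p there: f:F, h:F. ✗
f: successors {h}; ¬p there: h:F. ✗
h: no successors, so □¬p holds vacuously. ✓
Satisfying worlds: {h}.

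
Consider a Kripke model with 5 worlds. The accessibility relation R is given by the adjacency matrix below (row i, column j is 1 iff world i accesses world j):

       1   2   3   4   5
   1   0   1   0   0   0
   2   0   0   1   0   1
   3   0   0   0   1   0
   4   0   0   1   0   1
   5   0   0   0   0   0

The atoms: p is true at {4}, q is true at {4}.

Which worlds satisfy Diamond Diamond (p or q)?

1: successors {2}; Diamond (p or q) there: 2:F. ✗
2: successors {3, 5}; Diamond (p or q) there: 3:T, 5:F. ✓
3: successors {4}; Diamond (p or q) there: 4:F. ✗
4: successors {3, 5}; Diamond (p or q) there: 3:T, 5:F. ✓
5: no successors, so Diamond Diamond (p or q) fails. ✗

{2, 4}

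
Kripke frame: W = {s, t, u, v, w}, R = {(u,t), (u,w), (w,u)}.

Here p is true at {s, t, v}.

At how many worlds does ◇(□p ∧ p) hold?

s: no successors, so ◇(□p ∧ p) fails. ✗
t: no successors, so ◇(□p ∧ p) fails. ✗
u: successors {t, w}; □p ∧ p there: t:T, w:F. ✓
v: no successors, so ◇(□p ∧ p) fails. ✗
w: successors {u}; □p ∧ p there: u:F. ✗
Satisfying worlds: {u}.

1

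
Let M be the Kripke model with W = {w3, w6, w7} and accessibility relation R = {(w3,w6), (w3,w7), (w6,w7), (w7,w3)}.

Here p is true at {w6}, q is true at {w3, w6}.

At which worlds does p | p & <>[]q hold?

{w6}

w3: p is F, p & <>[]q is F. ✗
w6: p is T, p & <>[]q is T. ✓
w7: p is F, p & <>[]q is F. ✗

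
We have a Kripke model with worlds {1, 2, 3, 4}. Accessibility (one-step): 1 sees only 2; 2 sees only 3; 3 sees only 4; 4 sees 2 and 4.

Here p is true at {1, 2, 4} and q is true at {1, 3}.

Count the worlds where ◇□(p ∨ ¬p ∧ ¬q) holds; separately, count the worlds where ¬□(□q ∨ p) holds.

3 and 1

For ◇□(p ∨ ¬p ∧ ¬q):
1: successors {2}; □(p ∨ ¬p ∧ ¬q) there: 2:F. ✗
2: successors {3}; □(p ∨ ¬p ∧ ¬q) there: 3:T. ✓
3: successors {4}; □(p ∨ ¬p ∧ ¬q) there: 4:T. ✓
4: successors {2, 4}; □(p ∨ ¬p ∧ ¬q) there: 2:F, 4:T. ✓
— 3 worlds.
For ¬□(□q ∨ p):
1: □(□q ∨ p) is T. ✗
2: □(□q ∨ p) is F. ✓
3: □(□q ∨ p) is T. ✗
4: □(□q ∨ p) is T. ✗
— 1 world.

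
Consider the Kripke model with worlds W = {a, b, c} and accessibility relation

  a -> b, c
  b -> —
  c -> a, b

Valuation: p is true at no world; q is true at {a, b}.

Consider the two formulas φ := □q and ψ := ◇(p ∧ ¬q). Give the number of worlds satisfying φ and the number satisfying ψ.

2 and 0

For □q:
a: successors {b, c}; q there: b:T, c:F. ✗
b: no successors, so □q holds vacuously. ✓
c: successors {a, b}; q there: a:T, b:T. ✓
— 2 worlds.
For ◇(p ∧ ¬q):
a: successors {b, c}; p ∧ ¬q there: b:F, c:F. ✗
b: no successors, so ◇(p ∧ ¬q) fails. ✗
c: successors {a, b}; p ∧ ¬q there: a:F, b:F. ✗
— 0 worlds.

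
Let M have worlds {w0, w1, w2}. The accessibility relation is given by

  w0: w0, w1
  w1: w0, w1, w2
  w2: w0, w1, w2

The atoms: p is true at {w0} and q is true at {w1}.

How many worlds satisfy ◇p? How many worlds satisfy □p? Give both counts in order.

For ◇p:
w0: successors {w0, w1}; p there: w0:T, w1:F. ✓
w1: successors {w0, w1, w2}; p there: w0:T, w1:F, w2:F. ✓
w2: successors {w0, w1, w2}; p there: w0:T, w1:F, w2:F. ✓
— 3 worlds.
For □p:
w0: successors {w0, w1}; p there: w0:T, w1:F. ✗
w1: successors {w0, w1, w2}; p there: w0:T, w1:F, w2:F. ✗
w2: successors {w0, w1, w2}; p there: w0:T, w1:F, w2:F. ✗
— 0 worlds.

3 and 0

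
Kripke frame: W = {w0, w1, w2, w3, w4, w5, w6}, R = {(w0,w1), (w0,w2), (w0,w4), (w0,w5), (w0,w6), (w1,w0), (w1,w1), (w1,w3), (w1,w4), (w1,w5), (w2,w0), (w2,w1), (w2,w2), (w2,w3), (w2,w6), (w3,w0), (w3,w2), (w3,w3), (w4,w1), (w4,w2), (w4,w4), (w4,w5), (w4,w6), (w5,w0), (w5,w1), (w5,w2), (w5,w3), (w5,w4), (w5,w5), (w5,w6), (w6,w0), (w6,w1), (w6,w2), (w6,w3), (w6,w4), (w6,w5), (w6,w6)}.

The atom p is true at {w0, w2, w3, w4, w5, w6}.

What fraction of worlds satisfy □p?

1/7

w0: successors {w1, w2, w4, w5, w6}; p there: w1:F, w2:T, w4:T, w5:T, w6:T. ✗
w1: successors {w0, w1, w3, w4, w5}; p there: w0:T, w1:F, w3:T, w4:T, w5:T. ✗
w2: successors {w0, w1, w2, w3, w6}; p there: w0:T, w1:F, w2:T, w3:T, w6:T. ✗
w3: successors {w0, w2, w3}; p there: w0:T, w2:T, w3:T. ✓
w4: successors {w1, w2, w4, w5, w6}; p there: w1:F, w2:T, w4:T, w5:T, w6:T. ✗
w5: successors {w0, w1, w2, w3, w4, w5, w6}; p there: w0:T, w1:F, w2:T, w3:T, w4:T, w5:T, w6:T. ✗
w6: successors {w0, w1, w2, w3, w4, w5, w6}; p there: w0:T, w1:F, w2:T, w3:T, w4:T, w5:T, w6:T. ✗
That's 1 of 7 worlds, so 1/7.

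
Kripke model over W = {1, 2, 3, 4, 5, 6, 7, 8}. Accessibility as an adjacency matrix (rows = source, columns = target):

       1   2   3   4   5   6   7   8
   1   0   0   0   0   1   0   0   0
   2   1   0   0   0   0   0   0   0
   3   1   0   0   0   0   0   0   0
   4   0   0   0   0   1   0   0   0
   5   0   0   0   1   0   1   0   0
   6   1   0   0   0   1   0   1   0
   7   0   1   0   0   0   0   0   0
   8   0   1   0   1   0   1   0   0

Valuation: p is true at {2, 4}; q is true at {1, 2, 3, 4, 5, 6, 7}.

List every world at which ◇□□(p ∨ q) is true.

{1, 2, 3, 4, 5, 6, 7, 8}

1: successors {5}; □□(p ∨ q) there: 5:T. ✓
2: successors {1}; □□(p ∨ q) there: 1:T. ✓
3: successors {1}; □□(p ∨ q) there: 1:T. ✓
4: successors {5}; □□(p ∨ q) there: 5:T. ✓
5: successors {4, 6}; □□(p ∨ q) there: 4:T, 6:T. ✓
6: successors {1, 5, 7}; □□(p ∨ q) there: 1:T, 5:T, 7:T. ✓
7: successors {2}; □□(p ∨ q) there: 2:T. ✓
8: successors {2, 4, 6}; □□(p ∨ q) there: 2:T, 4:T, 6:T. ✓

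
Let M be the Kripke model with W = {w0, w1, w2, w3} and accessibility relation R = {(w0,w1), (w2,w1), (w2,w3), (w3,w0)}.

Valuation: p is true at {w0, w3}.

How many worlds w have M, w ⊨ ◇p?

w0: successors {w1}; p there: w1:F. ✗
w1: no successors, so ◇p fails. ✗
w2: successors {w1, w3}; p there: w1:F, w3:T. ✓
w3: successors {w0}; p there: w0:T. ✓
Satisfying worlds: {w2, w3}.

2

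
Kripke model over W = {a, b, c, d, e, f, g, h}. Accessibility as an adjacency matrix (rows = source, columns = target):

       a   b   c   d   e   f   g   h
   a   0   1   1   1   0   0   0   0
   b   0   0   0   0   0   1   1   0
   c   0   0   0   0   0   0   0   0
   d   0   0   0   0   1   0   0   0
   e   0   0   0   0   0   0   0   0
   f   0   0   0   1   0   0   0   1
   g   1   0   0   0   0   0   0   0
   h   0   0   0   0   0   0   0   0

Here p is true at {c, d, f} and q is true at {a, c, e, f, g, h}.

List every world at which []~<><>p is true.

{c, d, e, f, h}

a: successors {b, c, d}; ~<><>p there: b:F, c:T, d:T. ✗
b: successors {f, g}; ~<><>p there: f:T, g:F. ✗
c: no successors, so []~<><>p holds vacuously. ✓
d: successors {e}; ~<><>p there: e:T. ✓
e: no successors, so []~<><>p holds vacuously. ✓
f: successors {d, h}; ~<><>p there: d:T, h:T. ✓
g: successors {a}; ~<><>p there: a:F. ✗
h: no successors, so []~<><>p holds vacuously. ✓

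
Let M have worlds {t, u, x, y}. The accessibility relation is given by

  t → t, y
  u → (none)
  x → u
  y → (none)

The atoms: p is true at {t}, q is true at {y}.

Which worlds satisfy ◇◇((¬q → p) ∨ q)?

t: successors {t, y}; ◇((¬q → p) ∨ q) there: t:T, y:F. ✓
u: no successors, so ◇◇((¬q → p) ∨ q) fails. ✗
x: successors {u}; ◇((¬q → p) ∨ q) there: u:F. ✗
y: no successors, so ◇◇((¬q → p) ∨ q) fails. ✗

{t}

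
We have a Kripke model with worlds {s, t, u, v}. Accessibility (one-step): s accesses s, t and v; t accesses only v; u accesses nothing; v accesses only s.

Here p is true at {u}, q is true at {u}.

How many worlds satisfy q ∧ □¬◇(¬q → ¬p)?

1

s: q is F, □¬◇(¬q → ¬p) is F. ✗
t: q is F, □¬◇(¬q → ¬p) is F. ✗
u: q is T, □¬◇(¬q → ¬p) is T. ✓
v: q is F, □¬◇(¬q → ¬p) is F. ✗
Satisfying worlds: {u}.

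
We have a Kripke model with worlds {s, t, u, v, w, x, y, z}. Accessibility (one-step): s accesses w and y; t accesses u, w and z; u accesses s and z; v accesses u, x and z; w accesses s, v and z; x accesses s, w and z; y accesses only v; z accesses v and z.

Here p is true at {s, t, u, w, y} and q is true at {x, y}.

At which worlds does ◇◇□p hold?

{s, t, v, x}

s: successors {w, y}; ◇□p there: w:T, y:F. ✓
t: successors {u, w, z}; ◇□p there: u:T, w:T, z:F. ✓
u: successors {s, z}; ◇□p there: s:F, z:F. ✗
v: successors {u, x, z}; ◇□p there: u:T, x:T, z:F. ✓
w: successors {s, v, z}; ◇□p there: s:F, v:F, z:F. ✗
x: successors {s, w, z}; ◇□p there: s:F, w:T, z:F. ✓
y: successors {v}; ◇□p there: v:F. ✗
z: successors {v, z}; ◇□p there: v:F, z:F. ✗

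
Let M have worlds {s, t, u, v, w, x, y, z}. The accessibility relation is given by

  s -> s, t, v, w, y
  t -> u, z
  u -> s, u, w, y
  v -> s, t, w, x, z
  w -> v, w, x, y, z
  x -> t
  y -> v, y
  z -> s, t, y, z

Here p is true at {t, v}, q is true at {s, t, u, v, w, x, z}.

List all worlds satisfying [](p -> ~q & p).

s: successors {s, t, v, w, y}; p -> ~q & p there: s:T, t:F, v:F, w:T, y:T. ✗
t: successors {u, z}; p -> ~q & p there: u:T, z:T. ✓
u: successors {s, u, w, y}; p -> ~q & p there: s:T, u:T, w:T, y:T. ✓
v: successors {s, t, w, x, z}; p -> ~q & p there: s:T, t:F, w:T, x:T, z:T. ✗
w: successors {v, w, x, y, z}; p -> ~q & p there: v:F, w:T, x:T, y:T, z:T. ✗
x: successors {t}; p -> ~q & p there: t:F. ✗
y: successors {v, y}; p -> ~q & p there: v:F, y:T. ✗
z: successors {s, t, y, z}; p -> ~q & p there: s:T, t:F, y:T, z:T. ✗

{t, u}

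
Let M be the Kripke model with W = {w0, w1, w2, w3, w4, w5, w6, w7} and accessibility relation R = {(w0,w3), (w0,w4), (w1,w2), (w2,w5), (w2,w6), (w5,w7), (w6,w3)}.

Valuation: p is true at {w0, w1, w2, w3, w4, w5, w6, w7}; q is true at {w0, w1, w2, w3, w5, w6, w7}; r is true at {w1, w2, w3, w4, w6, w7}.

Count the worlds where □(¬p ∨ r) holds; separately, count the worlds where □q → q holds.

For □(¬p ∨ r):
w0: successors {w3, w4}; ¬p ∨ r there: w3:T, w4:T. ✓
w1: successors {w2}; ¬p ∨ r there: w2:T. ✓
w2: successors {w5, w6}; ¬p ∨ r there: w5:F, w6:T. ✗
w3: no successors, so □(¬p ∨ r) holds vacuously. ✓
w4: no successors, so □(¬p ∨ r) holds vacuously. ✓
w5: successors {w7}; ¬p ∨ r there: w7:T. ✓
w6: successors {w3}; ¬p ∨ r there: w3:T. ✓
w7: no successors, so □(¬p ∨ r) holds vacuously. ✓
— 7 worlds.
For □q → q:
w0: □q is F, q is T. ✓
w1: □q is T, q is T. ✓
w2: □q is T, q is T. ✓
w3: □q is T, q is T. ✓
w4: □q is T, q is F. ✗
w5: □q is T, q is T. ✓
w6: □q is T, q is T. ✓
w7: □q is T, q is T. ✓
— 7 worlds.

7 and 7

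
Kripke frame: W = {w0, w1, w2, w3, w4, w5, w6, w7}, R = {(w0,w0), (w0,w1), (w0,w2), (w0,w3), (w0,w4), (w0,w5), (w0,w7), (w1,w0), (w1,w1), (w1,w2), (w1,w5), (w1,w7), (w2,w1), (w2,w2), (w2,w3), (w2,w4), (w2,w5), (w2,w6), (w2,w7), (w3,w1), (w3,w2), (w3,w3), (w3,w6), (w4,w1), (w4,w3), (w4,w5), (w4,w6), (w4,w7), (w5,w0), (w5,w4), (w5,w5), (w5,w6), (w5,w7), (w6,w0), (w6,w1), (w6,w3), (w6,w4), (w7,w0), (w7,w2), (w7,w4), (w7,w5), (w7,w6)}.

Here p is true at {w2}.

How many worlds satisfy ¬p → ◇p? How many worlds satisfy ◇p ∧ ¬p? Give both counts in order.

5 and 4

For ¬p → ◇p:
w0: ¬p is T, ◇p is T. ✓
w1: ¬p is T, ◇p is T. ✓
w2: ¬p is F, ◇p is T. ✓
w3: ¬p is T, ◇p is T. ✓
w4: ¬p is T, ◇p is F. ✗
w5: ¬p is T, ◇p is F. ✗
w6: ¬p is T, ◇p is F. ✗
w7: ¬p is T, ◇p is T. ✓
— 5 worlds.
For ◇p ∧ ¬p:
w0: ◇p is T, ¬p is T. ✓
w1: ◇p is T, ¬p is T. ✓
w2: ◇p is T, ¬p is F. ✗
w3: ◇p is T, ¬p is T. ✓
w4: ◇p is F, ¬p is T. ✗
w5: ◇p is F, ¬p is T. ✗
w6: ◇p is F, ¬p is T. ✗
w7: ◇p is T, ¬p is T. ✓
— 4 worlds.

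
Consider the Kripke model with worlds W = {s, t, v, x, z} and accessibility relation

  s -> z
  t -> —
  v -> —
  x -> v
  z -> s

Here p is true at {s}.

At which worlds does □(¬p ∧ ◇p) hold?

s: successors {z}; ¬p ∧ ◇p there: z:T. ✓
t: no successors, so □(¬p ∧ ◇p) holds vacuously. ✓
v: no successors, so □(¬p ∧ ◇p) holds vacuously. ✓
x: successors {v}; ¬p ∧ ◇p there: v:F. ✗
z: successors {s}; ¬p ∧ ◇p there: s:F. ✗

{s, t, v}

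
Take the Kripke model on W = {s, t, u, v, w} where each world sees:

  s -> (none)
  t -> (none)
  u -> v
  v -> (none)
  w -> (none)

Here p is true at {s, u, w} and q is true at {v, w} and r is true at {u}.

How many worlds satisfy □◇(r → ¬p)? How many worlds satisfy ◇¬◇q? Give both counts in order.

4 and 1

For □◇(r → ¬p):
s: no successors, so □◇(r → ¬p) holds vacuously. ✓
t: no successors, so □◇(r → ¬p) holds vacuously. ✓
u: successors {v}; ◇(r → ¬p) there: v:F. ✗
v: no successors, so □◇(r → ¬p) holds vacuously. ✓
w: no successors, so □◇(r → ¬p) holds vacuously. ✓
— 4 worlds.
For ◇¬◇q:
s: no successors, so ◇¬◇q fails. ✗
t: no successors, so ◇¬◇q fails. ✗
u: successors {v}; ¬◇q there: v:T. ✓
v: no successors, so ◇¬◇q fails. ✗
w: no successors, so ◇¬◇q fails. ✗
— 1 world.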